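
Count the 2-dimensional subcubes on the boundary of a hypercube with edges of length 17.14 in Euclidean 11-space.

An n-cube has C(n,k)·2^(n-k) k-faces. Here C(11,2)·2^9 = 55·512 = 28160.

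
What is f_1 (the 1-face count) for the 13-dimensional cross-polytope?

An n-cross-polytope has 2^(k+1)·C(n,k+1) k-faces. Here 2^2·C(13,2) = 4·78 = 312.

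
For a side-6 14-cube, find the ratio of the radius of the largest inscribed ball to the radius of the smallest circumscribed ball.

r_in = 6/2 (half the side); r_out = 6√14/2 (half the diagonal). Ratio = 1/√14 ≈ 0.267261.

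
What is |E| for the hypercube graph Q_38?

An n-cube has n·2^(n-1) edges. With n = 38: 38·137438953472 = 5222680231936.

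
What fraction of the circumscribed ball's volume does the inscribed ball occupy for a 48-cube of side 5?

V_in/V_out = n^(-n/2) = 48^(-48/2) ≈ 4.469e-41.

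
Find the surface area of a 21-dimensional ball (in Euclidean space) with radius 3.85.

S = n·V_n(r)/r = 21·V_21(3.85)/3.85 (volume-to-surface relation), giving 1.49962e+11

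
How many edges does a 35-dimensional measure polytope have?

The 35-cube has n·2^(n-1) = 35·2^34 = 35·17179869184 = 601295421440 edges.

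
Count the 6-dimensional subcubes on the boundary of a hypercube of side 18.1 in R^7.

Choose 6 of 7 axes to span the face (C(7,6) = 7 ways), then fix each of the remaining 1 coordinate at one of its two extreme values (2^1 = 2 ways): 7·2 = 14.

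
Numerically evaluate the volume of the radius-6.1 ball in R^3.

V_3(6.1) = π^(3/2) · (6.1)^3 / Γ(3/2 + 1) ≈ 950.776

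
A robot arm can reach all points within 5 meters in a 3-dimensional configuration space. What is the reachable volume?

V = 500·π/3 ≈ 523.599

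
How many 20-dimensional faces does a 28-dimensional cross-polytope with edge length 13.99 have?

An n-cross-polytope has 2^(k+1)·C(n,k+1) k-faces. Here 2^21·C(28,21) = 2097152·1184040 = 2483111854080.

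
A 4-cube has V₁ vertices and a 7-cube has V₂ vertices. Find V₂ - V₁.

V₁ = 2^4 = 16. V₂ = 2^7 = 128. V₂ - V₁ = 112.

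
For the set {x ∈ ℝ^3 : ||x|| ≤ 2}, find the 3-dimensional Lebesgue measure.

The n-ball volume is π^(n/2)·r^n/Γ(n/2+1). With n=3, r=2: V = 32·π/3 ≈ 33.5103.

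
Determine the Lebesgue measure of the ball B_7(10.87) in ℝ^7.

Volume = π^{7/2}·(10.87)^7/Γ(9/2) ≈ 8.47202e+07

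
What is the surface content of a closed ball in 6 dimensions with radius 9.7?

The surface area of an n-ball is 2π^(n/2) r^(n-1) / Γ(n/2). For n=6, r=9.7: 2.66261e+06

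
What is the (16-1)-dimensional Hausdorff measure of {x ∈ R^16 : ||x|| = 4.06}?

The surface area of an n-ball is 2π^(n/2) r^(n-1) / Γ(n/2). For n=16, r=4.06: 5.05463e+09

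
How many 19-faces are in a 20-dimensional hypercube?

Number of 19-faces = C(20,19) · 2^(20-19) = 20 · 2 = 40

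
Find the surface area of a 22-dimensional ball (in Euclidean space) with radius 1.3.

The surface area of an n-ball is 2π^(n/2) r^(n-1) / Γ(n/2). For n=22, r=1.3: 40.0614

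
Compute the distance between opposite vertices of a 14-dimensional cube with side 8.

d = √(8² + 8² + ... + 8²) [14 terms] = √(14·8²) = 8√14 ≈ 29.9333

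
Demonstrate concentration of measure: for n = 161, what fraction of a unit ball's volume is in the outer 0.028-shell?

1 - (1-0.028)^161 ≈ 0.989666 ≈ 98.97%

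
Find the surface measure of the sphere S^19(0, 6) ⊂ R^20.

S = n·V_n(r)/r = 20·V_20(6)/6 (volume-to-surface relation), giving 117546246144·π^10/35 ≈ 3.14514e+14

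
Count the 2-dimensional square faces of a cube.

Number of 2-faces = C(3,2) · 2^(3-2) = 3 · 2 = 6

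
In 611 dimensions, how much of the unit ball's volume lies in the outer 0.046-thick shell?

1 - (1-0.046)^611 ≈ 1 - 3.192e-13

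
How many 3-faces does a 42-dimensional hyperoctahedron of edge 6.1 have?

An n-cross-polytope has 2^(k+1)·C(n,k+1) k-faces. Here 2^4·C(42,4) = 16·111930 = 1790880.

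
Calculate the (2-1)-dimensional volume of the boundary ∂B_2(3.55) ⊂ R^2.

|∂B_2(3.55)| = 2πr = 2π·3.55 ≈ 22.3053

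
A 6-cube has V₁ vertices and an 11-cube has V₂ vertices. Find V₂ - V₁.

V₁ = 2^6 = 64. V₂ = 2^11 = 2048. V₂ - V₁ = 1984.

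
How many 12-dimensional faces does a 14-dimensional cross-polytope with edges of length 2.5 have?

Each 12-face is the convex hull of 13 vertices, one chosen as ±e_i from each of 13 distinct axes: 2^13·C(14,13) = 114688.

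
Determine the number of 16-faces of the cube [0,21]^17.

An n-cube has C(n,k)·2^(n-k) k-faces. Here C(17,16)·2^1 = 17·2 = 34.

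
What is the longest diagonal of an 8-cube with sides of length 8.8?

||(8.8,8.8,...,8.8)|| = √(8)·8.8 ≈ 24.8902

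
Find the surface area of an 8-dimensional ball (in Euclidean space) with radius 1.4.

S_8(1.4) = 2·π^(8/2)·(1.4)^7 / Γ(8/2) ≈ 342.274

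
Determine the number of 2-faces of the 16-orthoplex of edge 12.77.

An n-cross-polytope has 2^(k+1)·C(n,k+1) k-faces. Here 2^3·C(16,3) = 8·560 = 4480.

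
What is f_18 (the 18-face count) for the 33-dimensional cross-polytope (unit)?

An n-cross-polytope has 2^(k+1)·C(n,k+1) k-faces. Here 2^19·C(33,19) = 524288·818809200 = 429291837849600.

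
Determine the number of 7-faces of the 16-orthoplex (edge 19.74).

An n-cross-polytope has 2^(k+1)·C(n,k+1) k-faces. Here 2^8·C(16,8) = 256·12870 = 3294720.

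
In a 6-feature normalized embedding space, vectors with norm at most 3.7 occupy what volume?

The n-ball volume is π^(n/2)·r^n/Γ(n/2+1). With n=6, r=3.7: V ≈ 13258.9.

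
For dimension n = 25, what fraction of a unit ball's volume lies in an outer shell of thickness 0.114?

1 - (1-0.114)^25 ≈ 0.951489 ≈ 95.15%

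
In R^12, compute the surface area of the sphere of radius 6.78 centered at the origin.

S_12(6.78) = 2·π^(12/2)·(6.78)^11 / Γ(12/2) ≈ 2.22984e+10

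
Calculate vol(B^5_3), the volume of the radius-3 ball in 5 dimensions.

Volume = π^{5/2}·(3)^5/Γ(7/2) = 648·π^2/5 ≈ 1279.1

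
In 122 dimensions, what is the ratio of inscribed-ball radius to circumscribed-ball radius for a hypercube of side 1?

r_in / r_out = (1/2) / (1√122/2) = 1/√122 ≈ 0.0905357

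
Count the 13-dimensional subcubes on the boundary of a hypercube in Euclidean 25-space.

An n-cube has C(n,k)·2^(n-k) k-faces. Here C(25,13)·2^12 = 5200300·4096 = 21300428800.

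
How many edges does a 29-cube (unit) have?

Each of the 2^29 = 536870912 vertices has degree 29; total edges = 29·2^29/2 = 7784628224.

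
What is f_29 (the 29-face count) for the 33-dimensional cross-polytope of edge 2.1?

An n-cross-polytope has 2^(k+1)·C(n,k+1) k-faces. Here 2^30·C(33,30) = 1073741824·5456 = 5858335391744.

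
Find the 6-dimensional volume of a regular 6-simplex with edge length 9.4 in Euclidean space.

Volume = 9.4^6 · √(7/2^6) / 6! ≈ 316.879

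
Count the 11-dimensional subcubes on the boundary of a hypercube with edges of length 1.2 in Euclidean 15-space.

f_11(15-cube) = (15 choose 11) · 2^4 = 21840.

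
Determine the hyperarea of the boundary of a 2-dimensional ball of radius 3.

The surface area of an n-ball is 2π^(n/2) r^(n-1) / Γ(n/2). For n=2, r=3: 2πr = 2π·3 ≈ 18.8496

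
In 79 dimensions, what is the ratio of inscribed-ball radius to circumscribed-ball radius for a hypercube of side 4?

Ratio = (s/2)/(s√79/2) = 79^(-1/2) ≈ 0.112509.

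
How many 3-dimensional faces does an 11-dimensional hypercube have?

Number of 3-faces = C(11,3) · 2^(11-3) = 165 · 256 = 42240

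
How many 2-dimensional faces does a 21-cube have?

f_2(21-cube) = (21 choose 2) · 2^19 = 110100480.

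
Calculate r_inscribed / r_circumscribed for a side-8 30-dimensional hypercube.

r_in / r_out = (8/2) / (8√30/2) = 1/√30 ≈ 0.182574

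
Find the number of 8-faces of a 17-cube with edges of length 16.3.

Number of 8-faces = C(17,8) · 2^(17-8) = 24310 · 512 = 12446720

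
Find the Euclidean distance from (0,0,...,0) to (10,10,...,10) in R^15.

d = √(10² + 10² + ... + 10²) [15 terms] = √(15·10²) = 10√15 ≈ 38.7298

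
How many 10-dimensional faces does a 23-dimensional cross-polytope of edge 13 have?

An n-cross-polytope has 2^(k+1)·C(n,k+1) k-faces. Here 2^11·C(23,11) = 2048·1352078 = 2769055744.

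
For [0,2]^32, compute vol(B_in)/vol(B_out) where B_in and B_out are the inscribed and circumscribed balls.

Volume scales as r^n, and r_in/r_out = 1/√32, giving (1/√32)^32 ≈ 8.27181e-25.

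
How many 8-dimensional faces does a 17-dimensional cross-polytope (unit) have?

Number of 8-faces = 2^(8+1) · C(17,8+1) = 512 · 24310 = 12446720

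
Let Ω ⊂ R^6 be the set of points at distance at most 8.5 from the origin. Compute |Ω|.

V_6(8.5) = π^(6/2) · (8.5)^6 / Γ(6/2 + 1) = 24137569·π^3/384 ≈ 1.949e+06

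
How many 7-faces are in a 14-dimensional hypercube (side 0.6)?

f_7(14-cube) = (14 choose 7) · 2^7 = 439296.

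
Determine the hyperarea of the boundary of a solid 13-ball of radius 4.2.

S = n·V_n(r)/r = 13·V_13(4.2)/4.2 (volume-to-surface relation), giving 3.56678e+08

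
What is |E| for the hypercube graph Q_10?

Each of the 2^10 = 1024 vertices has degree 10; total edges = 10·2^10/2 = 5120.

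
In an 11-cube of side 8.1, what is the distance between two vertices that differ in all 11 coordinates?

d = √(8.1² + 8.1² + ... + 8.1²) [11 terms] = √(11·8.1²) = 8.1√11 ≈ 26.8647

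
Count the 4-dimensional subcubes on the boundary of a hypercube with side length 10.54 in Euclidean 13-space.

f_4(13-cube) = (13 choose 4) · 2^9 = 366080.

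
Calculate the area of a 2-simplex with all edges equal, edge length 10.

Area = (√3/4) · 10² = 43.3013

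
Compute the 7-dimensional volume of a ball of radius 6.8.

The n-ball volume is π^(n/2)·r^n/Γ(n/2+1). With n=7, r=6.8: V ≈ 3.17645e+06.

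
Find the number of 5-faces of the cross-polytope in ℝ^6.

An n-cross-polytope has 2^(k+1)·C(n,k+1) k-faces. Here 2^6·C(6,6) = 64·1 = 64.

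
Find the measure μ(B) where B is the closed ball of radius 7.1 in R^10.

V_10(7.1) = π^(10/2) · (7.1)^10 / Γ(10/2 + 1) ≈ 8.30141e+08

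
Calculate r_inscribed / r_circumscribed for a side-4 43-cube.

For an n-cube of any side s, the inradius is s/2 and the circumradius is s√n/2, so the ratio is 1/√43 ≈ 0.152499.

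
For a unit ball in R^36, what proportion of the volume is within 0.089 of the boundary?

V(inner)/V(outer) = ((1-0.089)/1)^36 ≈ 0.03489, so the shell fraction is 0.965113.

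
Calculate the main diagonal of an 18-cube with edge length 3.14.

d = √(3.14² + 3.14² + ... + 3.14²) [18 terms] = √(18·3.14²) = 3.14√18 ≈ 13.3219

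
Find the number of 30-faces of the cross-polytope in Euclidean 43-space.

f_30(43-orthoplex) = 2^31 · (43 choose 31) = 32939560753873027072.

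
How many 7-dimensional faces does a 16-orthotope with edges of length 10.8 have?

Choose 7 of 16 axes to span the face (C(16,7) = 11440 ways), then fix each of the remaining 9 coordinates at one of its two extreme values (2^9 = 512 ways): 11440·512 = 5857280.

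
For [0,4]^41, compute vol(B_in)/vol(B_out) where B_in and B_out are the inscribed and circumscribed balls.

Volume scales as r^n, and r_in/r_out = 1/√41, giving (1/√41)^41 ≈ 8.66824e-34.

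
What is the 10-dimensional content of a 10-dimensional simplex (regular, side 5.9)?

V = (5.9^10 / 10!) · √((10+1) / 2^10) ≈ 1.45983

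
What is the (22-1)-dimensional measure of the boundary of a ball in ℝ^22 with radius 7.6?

The surface area of an n-ball is 2π^(n/2) r^(n-1) / Γ(n/2). For n=22, r=7.6: 5.09332e+17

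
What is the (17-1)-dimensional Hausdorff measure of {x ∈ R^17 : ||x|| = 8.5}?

|∂B_17(8.5)| = 48661191875666868481·π^8/259459200 ≈ 1.77956e+15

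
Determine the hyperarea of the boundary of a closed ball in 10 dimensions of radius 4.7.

S_10(4.7) = 2·π^(10/2)·(4.7)^9 / Γ(10/2) ≈ 2.85397e+07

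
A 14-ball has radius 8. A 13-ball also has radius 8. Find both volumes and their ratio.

V_14(8) ≈ 2.63559e+12. V_13(8) ≈ 5.00623e+11. Ratio V_14/V_13 ≈ 5.265.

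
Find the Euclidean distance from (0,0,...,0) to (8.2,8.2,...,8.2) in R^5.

Diagonal = √5 · 8.2 ≈ 18.3358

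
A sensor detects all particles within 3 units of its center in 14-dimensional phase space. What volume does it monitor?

The n-ball volume is π^(n/2)·r^n/Γ(n/2+1). With n=14, r=3: V = 531441·π^7/560 ≈ 2.86626e+06.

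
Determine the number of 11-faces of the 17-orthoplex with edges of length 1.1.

Number of 11-faces = 2^(11+1) · C(17,11+1) = 4096 · 6188 = 25346048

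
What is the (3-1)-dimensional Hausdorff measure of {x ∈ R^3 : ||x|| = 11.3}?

S_3(11.3) = 2·π^(3/2)·(11.3)^2 / Γ(3/2) = 4πr² = 4π·(11.3)² ≈ 1604.6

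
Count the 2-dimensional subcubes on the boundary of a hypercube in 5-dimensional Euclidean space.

f_2(5-cube) = (5 choose 2) · 2^3 = 80.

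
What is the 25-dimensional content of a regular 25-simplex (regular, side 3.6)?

Volume = 3.6^25 · √(26/2^25) / 25! ≈ 4.587e-15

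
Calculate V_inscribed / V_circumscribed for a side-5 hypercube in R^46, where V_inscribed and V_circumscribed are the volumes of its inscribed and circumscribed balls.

V_in/V_out = n^(-n/2) = 46^(-46/2) ≈ 5.70913e-39.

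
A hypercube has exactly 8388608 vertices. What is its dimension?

The n-cube has 2^n vertices, and 8388608 = 2^23, so n = 23.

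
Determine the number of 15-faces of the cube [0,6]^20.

f_15(20-cube) = (20 choose 15) · 2^5 = 496128.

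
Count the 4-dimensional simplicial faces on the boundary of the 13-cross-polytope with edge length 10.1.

An n-cross-polytope has 2^(k+1)·C(n,k+1) k-faces. Here 2^5·C(13,5) = 32·1287 = 41184.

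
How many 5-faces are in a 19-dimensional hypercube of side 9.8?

f_5(19-cube) = (19 choose 5) · 2^14 = 190513152.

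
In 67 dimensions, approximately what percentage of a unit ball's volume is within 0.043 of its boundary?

1 - (1-0.043)^67 ≈ 0.947386 ≈ 94.74%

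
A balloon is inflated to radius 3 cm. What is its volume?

V = 36·π ≈ 113.097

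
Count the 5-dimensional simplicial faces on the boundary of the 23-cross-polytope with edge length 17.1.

Number of 5-faces = 2^(5+1) · C(23,5+1) = 64 · 100947 = 6460608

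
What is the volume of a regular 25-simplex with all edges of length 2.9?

V = (2.9^25 / 25!) · √((25+1) / 2^25) ≈ 2.06023e-17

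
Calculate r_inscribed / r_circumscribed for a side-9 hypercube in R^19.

r_in = 9/2 (half the side); r_out = 9√19/2 (half the diagonal). Ratio = 1/√19 ≈ 0.229416.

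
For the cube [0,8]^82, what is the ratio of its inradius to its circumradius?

r_in = 8/2 (half the side); r_out = 8√82/2 (half the diagonal). Ratio = 1/√82 ≈ 0.110432.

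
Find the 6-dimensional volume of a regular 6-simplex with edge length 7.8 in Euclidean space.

V = (7.8^6 / 6!) · √((6+1) / 2^6) ≈ 103.441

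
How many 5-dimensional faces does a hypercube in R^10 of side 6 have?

An n-cube has C(n,k)·2^(n-k) k-faces. Here C(10,5)·2^5 = 252·32 = 8064.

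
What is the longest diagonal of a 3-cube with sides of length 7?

d = √(7² + 7² + ... + 7²) [3 terms] = √(3·7²) = 7√3 ≈ 12.1244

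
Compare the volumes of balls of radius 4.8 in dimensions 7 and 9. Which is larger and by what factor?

V_7(4.8) ≈ 277376, V_9(4.8) ≈ 4.46158e+06. The 9-ball is larger by a factor of 16.08.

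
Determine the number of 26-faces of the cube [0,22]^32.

An n-cube has C(n,k)·2^(n-k) k-faces. Here C(32,26)·2^6 = 906192·64 = 57996288.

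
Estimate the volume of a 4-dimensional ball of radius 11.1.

Volume = π^{4/2}·(11.1)^4/Γ(3) ≈ 74913.8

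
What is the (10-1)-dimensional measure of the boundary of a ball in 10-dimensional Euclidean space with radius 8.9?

The surface area of an n-ball is 2π^(n/2) r^(n-1) / Γ(n/2). For n=10, r=8.9: 8.93466e+09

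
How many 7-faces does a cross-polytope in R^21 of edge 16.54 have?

Number of 7-faces = 2^(7+1) · C(21,7+1) = 256 · 203490 = 52093440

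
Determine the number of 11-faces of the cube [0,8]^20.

Choose 11 of 20 axes to span the face (C(20,11) = 167960 ways), then fix each of the remaining 9 coordinates at one of its two extreme values (2^9 = 512 ways): 167960·512 = 85995520.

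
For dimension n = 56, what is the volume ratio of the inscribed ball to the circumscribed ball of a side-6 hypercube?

The radii are 6/2 and 6√56/2, so the volume ratio is (1/√56)^56 = 56^{-56/2} ≈ 1.12392e-49.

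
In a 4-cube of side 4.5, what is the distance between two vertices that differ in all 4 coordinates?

The space diagonal of an n-cube of side s is s√n. Here 4.5·√4 = 9.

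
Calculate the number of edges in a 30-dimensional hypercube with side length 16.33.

The 30-cube has n·2^(n-1) = 30·2^29 = 30·536870912 = 16106127360 edges.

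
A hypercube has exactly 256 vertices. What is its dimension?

2^n = 256 ⇒ n = log_2(256) = 8.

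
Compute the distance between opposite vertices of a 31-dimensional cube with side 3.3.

d = √(3.3² + 3.3² + ... + 3.3²) [31 terms] = √(31·3.3²) = 3.3√31 ≈ 18.3736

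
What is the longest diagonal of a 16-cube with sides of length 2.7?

Diagonal = √16 · 2.7 = 10.8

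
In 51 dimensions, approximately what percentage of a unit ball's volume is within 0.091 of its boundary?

1 - (1-0.091)^51 ≈ 0.992295 ≈ 99.23%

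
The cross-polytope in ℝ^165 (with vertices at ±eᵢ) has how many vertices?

The vertices are ±e_1, ..., ±e_165, so there are 2·165 = 330.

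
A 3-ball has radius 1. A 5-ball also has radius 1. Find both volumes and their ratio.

V_3(1) ≈ 4.18879. V_5(1) ≈ 5.26379. Ratio V_3/V_5 ≈ 0.7958.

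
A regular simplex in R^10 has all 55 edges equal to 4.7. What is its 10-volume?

V_10 = √(11) · 4.7^10 / (10! · 2^(10/2)) ≈ 0.150232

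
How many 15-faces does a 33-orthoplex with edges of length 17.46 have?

Number of 15-faces = 2^(15+1) · C(33,15+1) = 65536 · 1166803110 = 76467608616960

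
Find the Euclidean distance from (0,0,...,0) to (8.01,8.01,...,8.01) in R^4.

The space diagonal of an n-cube of side s is s√n. Here 8.01·√4 = 16.02.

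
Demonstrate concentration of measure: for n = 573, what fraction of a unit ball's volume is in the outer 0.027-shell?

1 - (1-0.027)^573 ≈ 0.9999998456 ≈ 99.999985%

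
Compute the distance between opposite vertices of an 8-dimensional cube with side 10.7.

The space diagonal of an n-cube of side s is s√n. Here 10.7·√8 ≈ 30.2642.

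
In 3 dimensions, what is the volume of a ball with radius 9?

The n-ball volume is π^(n/2)·r^n/Γ(n/2+1). With n=3, r=9: V = 972·π ≈ 3053.63.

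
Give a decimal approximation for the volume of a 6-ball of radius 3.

V_6(3) = π^(6/2) · (3)^6 / Γ(6/2 + 1) = 243·π^3/2 ≈ 3767.26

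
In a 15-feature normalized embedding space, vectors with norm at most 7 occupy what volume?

The n-ball volume is π^(n/2)·r^n/Γ(n/2+1). With n=15, r=7: V = 173625106649344·π^7/289575 ≈ 1.81093e+12.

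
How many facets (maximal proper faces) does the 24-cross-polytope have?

An n-cross-polytope has 2^(k+1)·C(n,k+1) k-faces. Here 2^24·C(24,24) = 16777216·1 = 16777216.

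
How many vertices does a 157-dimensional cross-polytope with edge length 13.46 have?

The vertices are ±e_1, ..., ±e_157, so there are 2·157 = 314.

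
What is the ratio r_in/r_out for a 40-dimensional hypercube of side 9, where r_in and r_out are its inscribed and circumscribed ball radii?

r_in / r_out = (9/2) / (9√40/2) = 1/√40 ≈ 0.158114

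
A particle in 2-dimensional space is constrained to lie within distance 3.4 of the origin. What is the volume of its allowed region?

V_2(3.4) = π^(2/2) · (3.4)^2 / Γ(2/2 + 1) ≈ 36.3168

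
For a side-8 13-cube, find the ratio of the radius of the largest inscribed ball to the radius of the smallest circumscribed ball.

r_in = 8/2 (half the side); r_out = 8√13/2 (half the diagonal). Ratio = 1/√13 ≈ 0.27735.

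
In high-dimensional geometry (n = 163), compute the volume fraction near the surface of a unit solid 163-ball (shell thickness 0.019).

1 - (1-0.019)^163 ≈ 0.956142 ≈ 95.61%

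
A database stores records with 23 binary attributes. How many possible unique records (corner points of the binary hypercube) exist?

Number of vertices = 2^23 = 8388608.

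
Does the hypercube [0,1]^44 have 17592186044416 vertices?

True. The 44-cube has 2^44 = 17592186044416 vertices.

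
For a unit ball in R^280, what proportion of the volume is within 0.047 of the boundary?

1 - (1-0.047)^280 ≈ 0.9999986004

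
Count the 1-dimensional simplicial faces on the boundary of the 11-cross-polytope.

An n-cross-polytope has 2^(k+1)·C(n,k+1) k-faces. Here 2^2·C(11,2) = 4·55 = 220.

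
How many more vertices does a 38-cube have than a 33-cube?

The 38-cube has 2^38 = 274877906944 vertices. The 33-cube has 2^33 = 8589934592 vertices. Difference: 274877906944 - 8589934592 = 266287972352.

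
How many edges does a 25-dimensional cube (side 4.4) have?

An n-cube has n·2^(n-1) edges. With n = 25: 25·16777216 = 419430400.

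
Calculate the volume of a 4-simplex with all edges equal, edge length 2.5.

V_4 = √(5) · 2.5^4 / (4! · 2^(4/2)) ≈ 0.909858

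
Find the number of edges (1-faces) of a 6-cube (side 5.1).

An n-cube has C(n,k)·2^(n-k) k-faces. Here C(6,1)·2^5 = 6·32 = 192.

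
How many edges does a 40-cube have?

The 40-cube has n·2^(n-1) = 40·2^39 = 40·549755813888 = 21990232555520 edges.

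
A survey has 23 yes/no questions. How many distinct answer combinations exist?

An n-cube has 2^n vertices; for n = 23 that is 2^23 = 8388608.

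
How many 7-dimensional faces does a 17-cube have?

Choose 7 of 17 axes to span the face (C(17,7) = 19448 ways), then fix each of the remaining 10 coordinates at one of its two extreme values (2^10 = 1024 ways): 19448·1024 = 19914752.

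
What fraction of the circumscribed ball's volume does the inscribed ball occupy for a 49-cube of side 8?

Volume scales as r^n, and r_in/r_out = 1/√49, giving (1/√49)^49 ≈ 3.89221e-42.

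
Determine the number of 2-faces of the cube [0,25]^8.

Number of 2-faces = C(8,2) · 2^(8-2) = 28 · 64 = 1792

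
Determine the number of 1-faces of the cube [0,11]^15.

Choose 1 of 15 axes to span the face (C(15,1) = 15 ways), then fix each of the remaining 14 coordinates at one of its two extreme values (2^14 = 16384 ways): 15·16384 = 245760.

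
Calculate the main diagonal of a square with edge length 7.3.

Diagonal = √2 · 7.3 ≈ 10.3238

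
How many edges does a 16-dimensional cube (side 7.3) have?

Number of 1-faces = C(16,1)·2^(16-1) = 16·32768 = 524288.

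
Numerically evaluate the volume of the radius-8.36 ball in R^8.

Volume = π^{8/2}·(8.36)^8/Γ(5) ≈ 9.68364e+07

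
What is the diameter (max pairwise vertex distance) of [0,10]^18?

d = √(10² + 10² + ... + 10²) [18 terms] = √(18·10²) = 10√18 ≈ 42.4264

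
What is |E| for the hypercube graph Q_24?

The 24-cube has n·2^(n-1) = 24·2^23 = 24·8388608 = 201326592 edges.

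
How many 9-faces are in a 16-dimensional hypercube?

Number of 9-faces = C(16,9) · 2^(16-9) = 11440 · 128 = 1464320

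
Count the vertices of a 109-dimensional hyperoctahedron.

The vertices are ±e_1, ..., ±e_109, so there are 2·109 = 218.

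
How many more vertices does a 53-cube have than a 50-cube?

The 53-cube has 2^53 = 9007199254740992 vertices. The 50-cube has 2^50 = 1125899906842624 vertices. Difference: 9007199254740992 - 1125899906842624 = 7881299347898368.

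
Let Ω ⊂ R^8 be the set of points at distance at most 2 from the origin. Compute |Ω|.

Volume = π^{8/2}·(2)^8/Γ(5) = 32·π^4/3 ≈ 1039.03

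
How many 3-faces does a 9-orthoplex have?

An n-cross-polytope has 2^(k+1)·C(n,k+1) k-faces. Here 2^4·C(9,4) = 16·126 = 2016.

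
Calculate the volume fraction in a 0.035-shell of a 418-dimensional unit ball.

Shell fraction = 1 - (1-0.035)^418 ≈ 0.9999996593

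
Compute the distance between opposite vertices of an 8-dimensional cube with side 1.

Diagonal = √8 · 1 ≈ 2.82843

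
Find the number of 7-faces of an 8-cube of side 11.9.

Choose 7 of 8 axes to span the face (C(8,7) = 8 ways), then fix each of the remaining 1 coordinate at one of its two extreme values (2^1 = 2 ways): 8·2 = 16.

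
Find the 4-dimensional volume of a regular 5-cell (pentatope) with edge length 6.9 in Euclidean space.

Volume = 6.9^4 · √(5/2^4) / 4! ≈ 52.7971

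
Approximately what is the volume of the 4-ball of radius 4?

Volume = π^{4/2}·(4)^4/Γ(3) = 128·π^2 ≈ 1263.31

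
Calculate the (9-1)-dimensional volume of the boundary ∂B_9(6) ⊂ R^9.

|∂B_9(6)| = 17915904·π^4/35 ≈ 4.98621e+07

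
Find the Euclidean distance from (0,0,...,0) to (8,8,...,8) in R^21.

d = √(8² + 8² + ... + 8²) [21 terms] = √(21·8²) = 8√21 ≈ 36.6606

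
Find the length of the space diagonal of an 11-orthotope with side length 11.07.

d = √(11.07² + 11.07² + ... + 11.07²) [11 terms] = √(11·11.07²) = 11.07√11 ≈ 36.715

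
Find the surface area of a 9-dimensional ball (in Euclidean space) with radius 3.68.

|∂B_9(3.68)| ≈ 998488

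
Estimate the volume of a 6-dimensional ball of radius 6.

V = 7776·π^3 ≈ 241105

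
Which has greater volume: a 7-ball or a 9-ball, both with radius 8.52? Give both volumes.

V_7(8.52) ≈ 1.53978e+07. V_9(8.52) ≈ 7.80322e+08. The 9-ball is larger.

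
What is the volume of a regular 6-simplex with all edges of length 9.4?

V_6 = √(7) · 9.4^6 / (6! · 2^(6/2)) ≈ 316.879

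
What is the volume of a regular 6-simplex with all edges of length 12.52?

V = (12.52^6 / 6!) · √((6+1) / 2^6) ≈ 1769.1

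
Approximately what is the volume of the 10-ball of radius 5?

V_10(5) = π^(10/2) · (5)^10 / Γ(10/2 + 1) = 1953125·π^5/24 ≈ 2.49039e+07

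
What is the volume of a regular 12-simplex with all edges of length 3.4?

V = (3.4^12 / 12!) · √((12+1) / 2^12) ≈ 0.000280674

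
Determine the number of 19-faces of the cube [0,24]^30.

Number of 19-faces = C(30,19) · 2^(30-19) = 54627300 · 2048 = 111876710400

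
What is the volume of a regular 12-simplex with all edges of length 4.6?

V = (4.6^12 / 12!) · √((12+1) / 2^12) ≈ 0.0105572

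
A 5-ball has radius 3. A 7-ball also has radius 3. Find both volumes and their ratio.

V_5(3) ≈ 1279.1. V_7(3) ≈ 10333.1. Ratio V_5/V_7 ≈ 0.1238.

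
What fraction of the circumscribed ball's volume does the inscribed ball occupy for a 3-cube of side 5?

V_in/V_out = n^(-n/2) = 3^(-3/2) ≈ 0.19245.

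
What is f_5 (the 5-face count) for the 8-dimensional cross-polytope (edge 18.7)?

Number of 5-faces = 2^(5+1) · C(8,5+1) = 64 · 28 = 1792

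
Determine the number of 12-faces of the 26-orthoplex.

f_12(26-orthoplex) = 2^13 · (26 choose 13) = 85201715200.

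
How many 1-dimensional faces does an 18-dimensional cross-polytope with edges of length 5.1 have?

f_1(18-orthoplex) = 2^2 · (18 choose 2) = 612.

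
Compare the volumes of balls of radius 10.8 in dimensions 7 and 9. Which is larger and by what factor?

V_7(10.8) ≈ 8.09742e+07, V_9(10.8) ≈ 6.59373e+09. The 9-ball is larger by a factor of 81.43.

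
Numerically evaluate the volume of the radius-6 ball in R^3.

The n-ball volume is π^(n/2)·r^n/Γ(n/2+1). With n=3, r=6: V = 288·π ≈ 904.779.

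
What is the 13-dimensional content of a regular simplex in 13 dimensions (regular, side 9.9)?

For a regular n-simplex with edge a, V = (a^n / n!)·√((n+1)/2^n). With a=9.9, n=13: V ≈ 58.2568.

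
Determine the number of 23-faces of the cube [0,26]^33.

Choose 23 of 33 axes to span the face (C(33,23) = 92561040 ways), then fix each of the remaining 10 coordinates at one of its two extreme values (2^10 = 1024 ways): 92561040·1024 = 94782504960.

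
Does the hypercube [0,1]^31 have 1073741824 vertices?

False. The 31-cube has 2^31 = 2147483648 vertices.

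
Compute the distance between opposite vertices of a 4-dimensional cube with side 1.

||(1,1,...,1)|| = √(4)·1 = 2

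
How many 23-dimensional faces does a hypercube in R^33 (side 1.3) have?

Number of 23-faces = C(33,23) · 2^(33-23) = 92561040 · 1024 = 94782504960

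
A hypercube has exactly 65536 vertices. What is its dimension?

The n-cube has 2^n vertices, and 65536 = 2^16, so n = 16.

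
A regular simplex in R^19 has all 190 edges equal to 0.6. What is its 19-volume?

V = (0.6^19 / 19!) · √((19+1) / 2^19) ≈ 3.09392e-24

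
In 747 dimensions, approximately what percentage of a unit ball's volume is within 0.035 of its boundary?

1 - (1-0.035)^747 ≈ 1 - 2.766e-12 ≈ (100 - 2.77e-10)%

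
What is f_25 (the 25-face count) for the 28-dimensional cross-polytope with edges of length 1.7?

Each 25-face is the convex hull of 26 vertices, one chosen as ±e_i from each of 26 distinct axes: 2^26·C(28,26) = 25367150592.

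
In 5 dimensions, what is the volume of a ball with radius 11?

Volume = π^{5/2}·(11)^5/Γ(7/2) = 1288408·π^2/15 ≈ 847738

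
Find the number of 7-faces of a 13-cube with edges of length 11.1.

Number of 7-faces = C(13,7) · 2^(13-7) = 1716 · 64 = 109824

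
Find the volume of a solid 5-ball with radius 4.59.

The n-ball volume is π^(n/2)·r^n/Γ(n/2+1). With n=5, r=4.59: V ≈ 10724.1.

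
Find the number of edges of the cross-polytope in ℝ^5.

An n-cross-polytope has 2^(k+1)·C(n,k+1) k-faces. Here 2^2·C(5,2) = 4·10 = 40.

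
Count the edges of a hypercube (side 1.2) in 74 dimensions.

Number of 1-faces = C(74,1)·2^(74-1) = 74·9444732965739290427392 = 698910239464707491627008.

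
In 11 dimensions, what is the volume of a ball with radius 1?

The n-ball volume is π^(n/2)·r^n/Γ(n/2+1). With n=11, r=1: V = 64·π^5/10395 ≈ 1.8841.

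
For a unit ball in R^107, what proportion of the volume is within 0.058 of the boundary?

1 - (1-0.058)^107 ≈ 0.998327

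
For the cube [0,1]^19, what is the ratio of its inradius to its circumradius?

r_in = 1/2 (half the side); r_out = 1√19/2 (half the diagonal). Ratio = 1/√19 ≈ 0.229416.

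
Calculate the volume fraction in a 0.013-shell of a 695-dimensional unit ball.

Shell fraction = 1 - (1-0.013)^695 ≈ 0.999888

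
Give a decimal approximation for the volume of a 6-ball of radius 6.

The n-ball volume is π^(n/2)·r^n/Γ(n/2+1). With n=6, r=6: V = 7776·π^3 ≈ 241105.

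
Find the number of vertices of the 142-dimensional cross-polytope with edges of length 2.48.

An n-cross-polytope has 2n vertices; here n = 142, giving 284.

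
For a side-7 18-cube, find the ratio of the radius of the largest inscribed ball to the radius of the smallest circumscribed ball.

r_in / r_out = (7/2) / (7√18/2) = 1/√18 ≈ 0.235702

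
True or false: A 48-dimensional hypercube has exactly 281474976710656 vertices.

True. The 48-cube has 2^48 = 281474976710656 vertices.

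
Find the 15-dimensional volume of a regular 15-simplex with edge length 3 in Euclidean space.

For a regular n-simplex with edge a, V = (a^n / n!)·√((n+1)/2^n). With a=3, n=15: V ≈ 2.42468e-07.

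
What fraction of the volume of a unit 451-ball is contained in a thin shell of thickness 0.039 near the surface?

Shell fraction = 1 - (1-0.039)^451 ≈ 0.9999999838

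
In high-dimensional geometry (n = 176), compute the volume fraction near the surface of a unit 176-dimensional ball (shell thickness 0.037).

1 - (1-0.037)^176 ≈ 0.998687 ≈ 99.87%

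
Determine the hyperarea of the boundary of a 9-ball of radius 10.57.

S_9(10.57) = 2·π^(9/2)·(10.57)^8 / Γ(9/2) ≈ 4.62551e+09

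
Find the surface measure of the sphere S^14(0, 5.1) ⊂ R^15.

The surface area of an n-ball is 2π^(n/2) r^(n-1) / Γ(n/2). For n=15, r=5.1: 4.60791e+10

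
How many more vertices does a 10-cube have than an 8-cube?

The 10-cube has 2^10 = 1024 vertices. The 8-cube has 2^8 = 256 vertices. Difference: 1024 - 256 = 768.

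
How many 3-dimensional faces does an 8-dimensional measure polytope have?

Choose 3 of 8 axes to span the face (C(8,3) = 56 ways), then fix each of the remaining 5 coordinates at one of its two extreme values (2^5 = 32 ways): 56·32 = 1792.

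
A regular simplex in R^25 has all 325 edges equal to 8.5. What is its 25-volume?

V = (8.5^25 / 25!) · √((25+1) / 2^25) ≈ 9.75976e-06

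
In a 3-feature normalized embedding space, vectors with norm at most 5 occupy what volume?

The n-ball volume is π^(n/2)·r^n/Γ(n/2+1). With n=3, r=5: V = 500·π/3 ≈ 523.599.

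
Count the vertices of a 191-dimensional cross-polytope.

Number of vertices = 2n = 382.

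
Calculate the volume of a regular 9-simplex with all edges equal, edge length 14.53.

V_9 = √(10) · 14.53^9 / (9! · 2^(9/2)) ≈ 11117.1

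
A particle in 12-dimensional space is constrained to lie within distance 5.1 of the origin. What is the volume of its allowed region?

V_12(5.1) = π^(12/2) · (5.1)^12 / Γ(12/2 + 1) ≈ 4.13437e+08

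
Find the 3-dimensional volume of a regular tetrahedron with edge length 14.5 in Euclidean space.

Volume = (√2/12) · 14.5³ = 359.284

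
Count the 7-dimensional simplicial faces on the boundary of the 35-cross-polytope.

An n-cross-polytope has 2^(k+1)·C(n,k+1) k-faces. Here 2^8·C(35,8) = 256·23535820 = 6025169920.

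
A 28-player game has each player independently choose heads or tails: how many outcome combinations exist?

An n-cube has 2^n vertices; for n = 28 that is 2^28 = 268435456.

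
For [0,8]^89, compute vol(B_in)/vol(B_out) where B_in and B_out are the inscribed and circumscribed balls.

V_in/V_out = n^(-n/2) = 89^(-89/2) ≈ 1.78708e-87.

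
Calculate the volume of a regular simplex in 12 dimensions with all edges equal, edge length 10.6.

V = (10.6^12 / 12!) · √((12+1) / 2^12) ≈ 236.66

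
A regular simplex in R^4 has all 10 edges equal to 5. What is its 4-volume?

V = (5^4 / 4!) · √((4+1) / 2^4) ≈ 14.5577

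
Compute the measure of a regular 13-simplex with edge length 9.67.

For a regular n-simplex with edge a, V = (a^n / n!)·√((n+1)/2^n). With a=9.67, n=13: V ≈ 42.9173.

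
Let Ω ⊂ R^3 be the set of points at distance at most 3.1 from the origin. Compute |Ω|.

Volume = π^{3/2}·(3.1)^3/Γ(5/2) ≈ 124.788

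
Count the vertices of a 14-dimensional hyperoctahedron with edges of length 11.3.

The 14-dimensional cross-polytope has 2n = 2·14 = 28 vertices.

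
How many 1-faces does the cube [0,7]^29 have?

An n-cube has n·2^(n-1) edges. With n = 29: 29·268435456 = 7784628224.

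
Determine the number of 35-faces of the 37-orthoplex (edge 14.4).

Each 35-face is the convex hull of 36 vertices, one chosen as ±e_i from each of 36 distinct axes: 2^36·C(37,36) = 2542620639232.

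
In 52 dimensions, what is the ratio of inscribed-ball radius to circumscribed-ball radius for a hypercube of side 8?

r_in = 8/2 (half the side); r_out = 8√52/2 (half the diagonal). Ratio = 1/√52 ≈ 0.138675.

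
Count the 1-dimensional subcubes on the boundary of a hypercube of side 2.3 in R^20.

An n-cube has C(n,k)·2^(n-k) k-faces. Here C(20,1)·2^19 = 20·524288 = 10485760.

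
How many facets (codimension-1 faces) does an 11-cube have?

f_10(11-cube) = (11 choose 10) · 2^1 = 22.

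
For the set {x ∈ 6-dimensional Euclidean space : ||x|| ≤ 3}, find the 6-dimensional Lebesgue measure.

V_6(3) = π^(6/2) · (3)^6 / Γ(6/2 + 1) = 243·π^3/2 ≈ 3767.26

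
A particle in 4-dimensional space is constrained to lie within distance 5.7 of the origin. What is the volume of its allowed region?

The n-ball volume is π^(n/2)·r^n/Γ(n/2+1). With n=4, r=5.7: V ≈ 5209.18.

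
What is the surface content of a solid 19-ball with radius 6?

The surface area of an n-ball is 2π^(n/2) r^(n-1) / Γ(n/2). For n=19, r=6: 1283918464548864·π^9/425425 ≈ 8.99629e+13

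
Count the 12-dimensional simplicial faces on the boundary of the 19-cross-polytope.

Number of 12-faces = 2^(12+1) · C(19,12+1) = 8192 · 27132 = 222265344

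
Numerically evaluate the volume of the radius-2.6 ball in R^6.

V_6(2.6) = π^(6/2) · (2.6)^6 / Γ(6/2 + 1) ≈ 1596.39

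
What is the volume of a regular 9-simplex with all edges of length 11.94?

Volume = 11.94^9 · √(10/2^9) / 9! ≈ 1899.51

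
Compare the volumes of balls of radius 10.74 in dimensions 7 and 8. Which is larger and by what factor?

V_7(10.74) ≈ 7.78772e+07, V_8(10.74) ≈ 7.18493e+08. The 8-ball is larger by a factor of 9.226.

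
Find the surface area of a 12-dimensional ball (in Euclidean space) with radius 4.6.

S = n·V_n(r)/r = 12·V_12(4.6)/4.6 (volume-to-surface relation), giving 3.12669e+08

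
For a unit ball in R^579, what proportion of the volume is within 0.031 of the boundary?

1 - (1-0.031)^579 ≈ 0.9999999879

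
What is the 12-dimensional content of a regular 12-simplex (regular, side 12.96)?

V_12 = √(13) · 12.96^12 / (12! · 2^(12/2)) ≈ 2640.67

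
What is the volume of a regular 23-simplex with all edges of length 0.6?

V = (0.6^23 / 23!) · √((23+1) / 2^23) ≈ 5.16708e-31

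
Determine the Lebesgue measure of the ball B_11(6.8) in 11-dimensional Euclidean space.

V_11(6.8) = π^(11/2) · (6.8)^11 / Γ(11/2 + 1) ≈ 2.70834e+09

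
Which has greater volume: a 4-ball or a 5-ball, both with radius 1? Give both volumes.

V_4(1) ≈ 4.9348. V_5(1) ≈ 5.26379. The 5-ball is larger.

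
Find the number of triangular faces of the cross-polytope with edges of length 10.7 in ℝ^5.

An n-cross-polytope has 2^(k+1)·C(n,k+1) k-faces. Here 2^3·C(5,3) = 8·10 = 80.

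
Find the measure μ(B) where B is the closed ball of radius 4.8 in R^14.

Volume = π^{14/2}·(4.8)^14/Γ(8) ≈ 2.06536e+09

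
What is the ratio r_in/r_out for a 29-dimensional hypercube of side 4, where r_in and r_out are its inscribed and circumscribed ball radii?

For an n-cube of any side s, the inradius is s/2 and the circumradius is s√n/2, so the ratio is 1/√29 ≈ 0.185695.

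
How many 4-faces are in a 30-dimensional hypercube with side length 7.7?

An n-cube has C(n,k)·2^(n-k) k-faces. Here C(30,4)·2^26 = 27405·67108864 = 1839118417920.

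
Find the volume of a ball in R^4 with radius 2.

Volume = π^{4/2}·(2)^4/Γ(3) = 8·π^2 ≈ 78.9568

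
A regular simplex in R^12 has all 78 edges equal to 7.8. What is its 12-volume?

Volume = 7.8^12 · √(13/2^12) / 12! ≈ 5.96472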